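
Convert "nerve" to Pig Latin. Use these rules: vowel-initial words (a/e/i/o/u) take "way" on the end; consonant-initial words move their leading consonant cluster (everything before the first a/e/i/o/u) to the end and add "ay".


Word: "nerve"
Starts with consonant(s) → move to end, add 'ay'
Consonant cluster: "n"
Pig Latin = "ervenay"


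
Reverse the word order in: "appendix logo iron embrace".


Original: "appendix logo iron embrace"
Words (1..n): appendix | logo | iron | embrace
Reversed (n..1): embrace | iron | logo | appendix
Result = "embrace iron logo appendix"


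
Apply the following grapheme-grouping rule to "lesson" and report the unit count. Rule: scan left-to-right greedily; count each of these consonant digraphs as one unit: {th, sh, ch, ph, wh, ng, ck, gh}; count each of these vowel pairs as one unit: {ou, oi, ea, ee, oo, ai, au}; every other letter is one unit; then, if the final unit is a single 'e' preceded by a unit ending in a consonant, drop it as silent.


Word: "lesson" (6 letters)
Left-to-right scan:
  (1) 'l' (letter)
  (2) 'e' (letter)
  (3) 's' (letter)
  (4) 's' (letter)
  (5) 'o' (letter)
  (6) 'n' (letter)
Units from scan: 6
Sound units = 6 units


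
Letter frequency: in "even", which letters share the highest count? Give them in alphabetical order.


Word: "even"
Letter counts:
  'e': 2
  'n': 1
  'v': 1
Maximum count = 2
Most frequent = 'e' (2 times each)


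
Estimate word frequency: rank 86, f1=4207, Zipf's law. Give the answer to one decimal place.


Zipf's law: f(r) = f(1) / r
f(1) = 4207
f(86) = 4207 / 86
= 48.9 occurrences


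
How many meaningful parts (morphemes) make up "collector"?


Word: "collector"
Morphemes: collect / -or
Each morpheme carries meaning
= 2 morphemes


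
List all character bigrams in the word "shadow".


Word: "shadow" (length 6)
Number of bigrams = 6 - 2 + 1 = 5
  Position 0: "sh"
  Position 1: "ha"
  Position 2: "ad"
  Position 3: "do"
  Position 4: "ow"
Bigrams = "sh", "ha", "ad", "do", "ow"


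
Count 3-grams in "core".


Word: "core" (length 4)
Number of 3-grams = length - 3 + 1 = 4 - 3 + 1
= 2


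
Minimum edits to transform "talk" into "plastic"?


Word 1: "talk" (length 4)
Word 2: "plastic" (length 7)
One optimal edit sequence (insert/delete/substitute each cost 1):
  1. insert 'p'  (+1)
  2. substitute 't' -> 'l'  (+1)
  3. keep 'a'
  4. insert 's'  (+1)
  5. insert 't'  (+1)
  6. substitute 'l' -> 'i'  (+1)
  7. substitute 'k' -> 'c'  (+1)
Total edit operations: 6
Edit distance = 6


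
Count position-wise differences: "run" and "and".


Comparing character by character (same length = 3):
  Pos 0: 'r' vs 'a' !=
  Pos 1: 'u' vs 'n' !=
  Pos 2: 'n' vs 'd' !=
Hamming distance = 3


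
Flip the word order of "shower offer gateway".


Original: "shower offer gateway"
Words (1..n): shower | offer | gateway
Reversed (n..1): gateway | offer | shower
Result = "gateway offer shower"


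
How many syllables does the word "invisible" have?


Word: "invisible"
Syllable breakdown: in / vis / i / ble
Counting: 4 parts
= 4 syllables


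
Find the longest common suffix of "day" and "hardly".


Word 1: "day"
Word 2: "hardly"
Comparing from end:
  Pos -1: 'y' == 'y'
  Pos -2: 'a' != 'l' (stop)
LCS = "y" (length 1)


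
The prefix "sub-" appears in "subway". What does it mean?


Prefix: sub-
Example: subway (sub- + way)
Meaning = under / below


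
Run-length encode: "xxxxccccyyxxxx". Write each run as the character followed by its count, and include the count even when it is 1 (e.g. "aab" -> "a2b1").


String: "xxxxccccyyxxxx"
Scanning for consecutive runs:
  'x' x 4
  'c' x 4
  'y' x 2
  'x' x 4
RLE = "x4c4y2x4"


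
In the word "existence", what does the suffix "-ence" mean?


Suffix: -ence
As in: existence -> exist + -ence
Meaning = state of


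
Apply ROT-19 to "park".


Word: "park"
Shift: 19
Each letter → (letter + shift) mod 26:
  'p' (15) + 19 = 8 → 'i'
  'a' (0) + 19 = 19 → 't'
  'r' (17) + 19 = 10 → 'k'
  'k' (10) + 19 = 3 → 'd'
Result = "itkd"


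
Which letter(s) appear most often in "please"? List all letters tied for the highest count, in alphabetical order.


Word: "please"
Letter counts:
  'a': 1
  'e': 2
  'l': 1
  'p': 1
  's': 1
Maximum count = 2
Most frequent = 'e' (2 times each)


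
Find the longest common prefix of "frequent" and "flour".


Word 1: "frequent"
Word 2: "flour"
Comparing from start:
  Pos 0: 'f' == 'f'
  Pos 1: 'r' != 'l' (stop)
LCP = "f" (length 1)


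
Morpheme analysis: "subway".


Word: "subway"
Morphemes: sub- | way
Each morpheme carries meaning
= 2 morphemes


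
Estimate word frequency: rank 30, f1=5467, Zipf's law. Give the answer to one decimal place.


Zipf's law: f(r) = f(1) / r
f(1) = 5467
f(30) = 5467 / 30
= 182.2 occurrences


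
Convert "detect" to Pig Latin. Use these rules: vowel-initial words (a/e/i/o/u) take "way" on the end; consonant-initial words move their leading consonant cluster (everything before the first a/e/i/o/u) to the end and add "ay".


Word: "detect"
Starts with consonant(s) → move to end, add 'ay'
Consonant cluster: "d"
Pig Latin = "etectday"


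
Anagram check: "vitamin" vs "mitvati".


Word 1: "vitamin" → sorted: aiimntv
Word 2: "mitvati" → sorted: aiimttv
Same letters? aiimntv != aiimttv
Anagram = No


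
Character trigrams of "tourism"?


Word: "tourism" (length 7)
Number of trigrams = 7 - 3 + 1 = 5
  Position 0: "tou"
  Position 1: "our"
  Position 2: "uri"
  Position 3: "ris"
  Position 4: "ism"
Trigrams = "tou", "our", "uri", "ris", "ism"


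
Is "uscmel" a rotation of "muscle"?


Word: "muscle", Candidate: "uscmel"
Method: check if candidate is substring of word+word
"musclemuscle" contains "uscmel"? No
Is rotation = No


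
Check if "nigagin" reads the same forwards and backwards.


Word: "nigagin"
Reversed: "nigagin"
Forward == Backward? nigagin == nigagin
Palindrome = Yes


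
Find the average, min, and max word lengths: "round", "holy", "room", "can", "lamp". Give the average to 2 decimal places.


Lengths: "round"=5, "holy"=4, "room"=4, "can"=3, "lamp"=4
Sum = 20, Count = 5
Average = 20/5 = 4.00
= avg=4.00, min=3, max=5


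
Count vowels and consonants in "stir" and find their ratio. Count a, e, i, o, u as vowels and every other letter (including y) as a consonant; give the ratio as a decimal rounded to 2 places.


Word: "stir"
Vowels (a,e,i,o,u): 1
Consonants: 3
Ratio = 1/3
= 0.33


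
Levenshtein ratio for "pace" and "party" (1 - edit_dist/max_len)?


Word 1: "pace" (length 4)
Word 2: "party" (length 5)
One optimal edit sequence:
  1. keep 'p'
  2. keep 'a'
  3. insert 'r'  (+1)
  4. substitute 'c' -> 't'  (+1)
  5. substitute 'e' -> 'y'  (+1)
Edit distance = 3
Max length = max(4, 5) = 5
Similarity = 1 - 3/5
= 0.4000


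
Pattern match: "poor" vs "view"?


Pattern of "poor": [0, 1, 1, 2]
Pattern of "view": [0, 1, 2, 3]
Patterns do not match
Same pattern = No


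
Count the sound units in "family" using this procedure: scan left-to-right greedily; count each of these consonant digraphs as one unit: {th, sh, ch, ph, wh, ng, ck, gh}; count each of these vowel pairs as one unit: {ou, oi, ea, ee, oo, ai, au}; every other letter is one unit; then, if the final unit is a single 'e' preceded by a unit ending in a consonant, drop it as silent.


Word: "family" (6 letters)
Left-to-right scan:
  [1] 'f' (letter)
  [2] 'a' (letter)
  [3] 'm' (letter)
  [4] 'i' (letter)
  [5] 'l' (letter)
  [6] 'y' (letter)
Units from scan: 6
Sound units = 6 units


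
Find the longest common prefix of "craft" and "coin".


Word 1: "craft"
Word 2: "coin"
Comparing from start:
  Pos 0: 'c' == 'c'
  Pos 1: 'r' != 'o' (stop)
LCP = "c" (length 1)


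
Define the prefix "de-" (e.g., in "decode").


Prefix: de-
Example: decode (de- + code)
Meaning = remove / reverse


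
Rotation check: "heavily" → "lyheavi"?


Word: "heavily", Candidate: "lyheavi"
Method: check if candidate is substring of word+word
"heavilyheavily" contains "lyheavi"? Yes
Is rotation = Yes


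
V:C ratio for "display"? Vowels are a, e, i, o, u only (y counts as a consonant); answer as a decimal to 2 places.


Word: "display"
Vowels (a,e,i,o,u): 2
Consonants: 5
Ratio = 2/5
= 0.40


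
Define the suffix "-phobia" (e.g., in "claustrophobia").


Suffix: -phobia
Example: claustrophobia (claustro- + -phobia)
Meaning = fear of


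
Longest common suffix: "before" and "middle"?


Word 1: "before"
Word 2: "middle"
Comparing from end:
  Pos -1: 'e' == 'e'
  Pos -2: 'r' != 'l' (stop)
LCS = "e" (length 1)


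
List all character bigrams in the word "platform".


Word: "platform" (length 8)
Number of bigrams = 8 - 2 + 1 = 7
  Position 0: "pl"
  Position 1: "la"
  Position 2: "at"
  Position 3: "tf"
  Position 4: "fo"
  Position 5: "or"
  Position 6: "rm"
Bigrams = "pl", "la", "at", "tf", "fo", "or", "rm"


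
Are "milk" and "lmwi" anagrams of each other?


Word 1: "milk" → sorted: iklm
Word 2: "lmwi" → sorted: ilmw
Same letters? iklm != ilmw
Anagram = No


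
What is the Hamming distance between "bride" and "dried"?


Comparing character by character (same length = 5):
  Pos 0: 'b' vs 'd' !=
  Pos 1: 'r' vs 'r' =
  Pos 2: 'i' vs 'i' =
  Pos 3: 'd' vs 'e' !=
  Pos 4: 'e' vs 'd' !=
Hamming distance = 3


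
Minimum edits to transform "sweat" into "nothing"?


Word 1: "sweat" (length 5)
Word 2: "nothing" (length 7)
One optimal edit sequence (insert/delete/substitute each cost 1):
  1. insert 'n'  (+1)
  2. insert 'o'  (+1)
  3. substitute 's' -> 't'  (+1)
  4. substitute 'w' -> 'h'  (+1)
  5. substitute 'e' -> 'i'  (+1)
  6. substitute 'a' -> 'n'  (+1)
  7. substitute 't' -> 'g'  (+1)
Total edit operations: 7
Edit distance = 7


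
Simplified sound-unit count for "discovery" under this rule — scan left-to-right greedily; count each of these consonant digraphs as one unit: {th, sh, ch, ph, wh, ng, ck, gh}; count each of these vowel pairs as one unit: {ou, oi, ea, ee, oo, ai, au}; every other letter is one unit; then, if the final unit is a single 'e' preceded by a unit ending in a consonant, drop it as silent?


Word: "discovery" (9 letters)
Left-to-right scan:
  [1] 'd' (letter)
  [2] 'i' (letter)
  [3] 's' (letter)
  [4] 'c' (letter)
  [5] 'o' (letter)
  [6] 'v' (letter)
  [7] 'e' (letter)
  [8] 'r' (letter)
  [9] 'y' (letter)
Units from scan: 9
Sound units = 9 units


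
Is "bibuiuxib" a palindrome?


Word: "bibuiuxib"
Reversed: "bixuiubib"
Forward == Backward? bibuiuxib != bixuiubib
Palindrome = No


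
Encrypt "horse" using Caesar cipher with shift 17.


Word: "horse"
Shift: 17
Each letter → (letter + shift) mod 26:
  'h' (7) + 17 = 24 → 'y'
  'o' (14) + 17 = 5 → 'f'
  'r' (17) + 17 = 8 → 'i'
  's' (18) + 17 = 9 → 'j'
  'e' (4) + 17 = 21 → 'v'
Result = "yfijv"


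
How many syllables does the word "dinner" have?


Word: "dinner"
Syllable breakdown: din / ner
Counting: 2 parts
= 2 syllables


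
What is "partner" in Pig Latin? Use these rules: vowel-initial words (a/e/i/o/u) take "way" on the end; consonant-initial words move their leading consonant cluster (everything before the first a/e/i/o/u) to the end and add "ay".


Word: "partner"
Starts with consonant(s) → move to end, add 'ay'
Consonant cluster: "p"
Pig Latin = "artnerpay"


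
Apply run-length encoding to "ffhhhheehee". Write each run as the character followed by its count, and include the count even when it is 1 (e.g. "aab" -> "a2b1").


String: "ffhhhheehee"
Scanning for consecutive runs:
  'f' x 2
  'h' x 4
  'e' x 2
  'h' x 1
  'e' x 2
RLE = "f2h4e2h1e2"


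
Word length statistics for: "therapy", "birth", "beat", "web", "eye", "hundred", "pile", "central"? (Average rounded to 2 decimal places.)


Lengths: "therapy"=7, "birth"=5, "beat"=4, "web"=3, "eye"=3, "hundred"=7, "pile"=4, "central"=7
Sum = 40, Count = 8
Average = 40/8 = 5.00
= avg=5.00, min=3, max=7


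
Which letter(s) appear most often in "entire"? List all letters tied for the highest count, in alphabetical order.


Word: "entire"
Letter counts:
  'e': 2
  'i': 1
  'n': 1
  'r': 1
  't': 1
Maximum count = 2
Most frequent = 'e' (2 times each)


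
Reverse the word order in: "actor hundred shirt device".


Original: "actor hundred shirt device"
Words (1..n): actor | hundred | shirt | device
Reversed (n..1): device | shirt | hundred | actor
Result = "device shirt hundred actor"


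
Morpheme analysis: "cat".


Word: "cat"
Morphemes: cat
Each morpheme carries meaning
= 1 morpheme


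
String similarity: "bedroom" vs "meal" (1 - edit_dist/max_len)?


Word 1: "bedroom" (length 7)
Word 2: "meal" (length 4)
One optimal edit sequence:
  1. substitute 'b' -> 'm'  (+1)
  2. keep 'e'
  3. delete 'd'  (+1)
  4. delete 'r'  (+1)
  5. delete 'o'  (+1)
  6. substitute 'o' -> 'a'  (+1)
  7. substitute 'm' -> 'l'  (+1)
Edit distance = 6
Max length = max(7, 4) = 7
Similarity = 1 - 6/7
= 0.1429


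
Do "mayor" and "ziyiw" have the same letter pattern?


Pattern of "mayor": [0, 1, 2, 3, 4]
Pattern of "ziyiw": [0, 1, 2, 1, 3]
Patterns do not match
Same pattern = No


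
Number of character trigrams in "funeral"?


Word: "funeral" (length 7)
Number of 3-grams = length - 3 + 1 = 7 - 3 + 1
= 5


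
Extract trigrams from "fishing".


Word: "fishing" (length 7)
Number of trigrams = 7 - 3 + 1 = 5
  Position 0: "fis"
  Position 1: "ish"
  Position 2: "shi"
  Position 3: "hin"
  Position 4: "ing"
Trigrams = "fis", "ish", "shi", "hin", "ing"


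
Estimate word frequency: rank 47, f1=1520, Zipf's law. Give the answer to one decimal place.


Zipf's law: f(r) = f(1) / r
f(1) = 1520
f(47) = 1520 / 47
= 32.3 occurrences


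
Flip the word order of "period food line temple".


Original: "period food line temple"
Words (1..n): period | food | line | temple
Reversed (n..1): temple | line | food | period
Result = "temple line food period"


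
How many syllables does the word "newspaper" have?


Word: "newspaper"
Syllable breakdown: news · pa · per
Counting: 3 parts
= 3 syllables


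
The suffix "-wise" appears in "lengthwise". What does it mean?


Suffix: -wise
Example: lengthwise (length + -wise)
Meaning = in the manner of


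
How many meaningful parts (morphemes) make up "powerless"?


Word: "powerless"
Morphemes: power | -less
Each morpheme carries meaning
= 2 morphemes


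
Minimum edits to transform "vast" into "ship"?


Word 1: "vast" (length 4)
Word 2: "ship" (length 4)
One optimal edit sequence (insert/delete/substitute each cost 1):
  1. substitute 'v' -> 's'  (+1)
  2. substitute 'a' -> 'h'  (+1)
  3. substitute 's' -> 'i'  (+1)
  4. substitute 't' -> 'p'  (+1)
Total edit operations: 4
Edit distance = 4


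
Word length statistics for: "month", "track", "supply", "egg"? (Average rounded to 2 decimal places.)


Lengths: "month"=5, "track"=5, "supply"=6, "egg"=3
Sum = 19, Count = 4
Average = 19/4 = 4.75
= avg=4.75, min=3, max=6


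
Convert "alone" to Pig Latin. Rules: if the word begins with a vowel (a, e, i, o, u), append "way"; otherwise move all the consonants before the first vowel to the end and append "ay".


Word: "alone"
Starts with vowel → add 'way'
Pig Latin = "aloneway"


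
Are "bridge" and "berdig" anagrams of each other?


Word 1: "bridge" → sorted: bdegir
Word 2: "berdig" → sorted: bdegir
Same letters? bdegir == bdegir
Anagram = Yes


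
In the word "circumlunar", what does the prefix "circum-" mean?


Prefix: circum-
Example: circumlunar = circum- + lunar
Meaning = around


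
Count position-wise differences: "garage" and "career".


Comparing character by character (same length = 6):
  Pos 0: 'g' vs 'c' !=
  Pos 1: 'a' vs 'a' =
  Pos 2: 'r' vs 'r' =
  Pos 3: 'a' vs 'e' !=
  Pos 4: 'g' vs 'e' !=
  Pos 5: 'e' vs 'r' !=
Hamming distance = 4


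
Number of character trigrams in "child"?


Word: "child" (length 5)
Number of 3-grams = length - 3 + 1 = 5 - 3 + 1
= 3


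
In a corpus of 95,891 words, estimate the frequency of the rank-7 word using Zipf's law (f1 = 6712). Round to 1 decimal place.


Zipf's law: f(r) = f(1) / r
f(1) = 6712
f(7) = 6712 / 7
= 958.9 occurrences


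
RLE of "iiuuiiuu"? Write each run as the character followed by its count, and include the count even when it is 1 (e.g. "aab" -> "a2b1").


String: "iiuuiiuu"
Scanning for consecutive runs:
  'i' x 2
  'u' x 2
  'i' x 2
  'u' x 2
RLE = "i2u2i2u2"


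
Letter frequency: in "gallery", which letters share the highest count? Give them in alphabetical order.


Word: "gallery"
Letter counts:
  'a': 1
  'e': 1
  'g': 1
  'l': 2
  'r': 1
  'y': 1
Maximum count = 2
Most frequent = 'l' (2 times each)


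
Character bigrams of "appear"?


Word: "appear" (length 6)
Number of bigrams = 6 - 2 + 1 = 5
  Position 0: "ap"
  Position 1: "pp"
  Position 2: "pe"
  Position 3: "ea"
  Position 4: "ar"
Bigrams = "ap", "pp", "pe", "ea", "ar"


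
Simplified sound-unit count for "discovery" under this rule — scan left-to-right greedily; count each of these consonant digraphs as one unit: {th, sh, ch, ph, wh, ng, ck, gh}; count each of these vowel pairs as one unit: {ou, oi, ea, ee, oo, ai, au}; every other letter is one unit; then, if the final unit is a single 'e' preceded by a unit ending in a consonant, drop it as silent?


Word: "discovery" (9 letters)
Left-to-right scan:
  1. 'd' (letter)
  2. 'i' (letter)
  3. 's' (letter)
  4. 'c' (letter)
  5. 'o' (letter)
  6. 'v' (letter)
  7. 'e' (letter)
  8. 'r' (letter)
  9. 'y' (letter)
Units from scan: 9
Sound units = 9 units


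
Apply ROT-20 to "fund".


Word: "fund"
Shift: 20
Each letter → (letter + shift) mod 26:
  'f' (5) + 20 = 25 → 'z'
  'u' (20) + 20 = 14 → 'o'
  'n' (13) + 20 = 7 → 'h'
  'd' (3) + 20 = 23 → 'x'
Result = "zohx"


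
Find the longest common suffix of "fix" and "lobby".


Word 1: "fix"
Word 2: "lobby"
Comparing from end:
  Pos -1: 'x' != 'y' (stop)
LCS = "" (length 0)


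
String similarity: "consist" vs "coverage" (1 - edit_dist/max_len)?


Word 1: "consist" (length 7)
Word 2: "coverage" (length 8)
One optimal edit sequence:
  1. keep 'c'
  2. keep 'o'
  3. insert 'v'  (+1)
  4. substitute 'n' -> 'e'  (+1)
  5. substitute 's' -> 'r'  (+1)
  6. substitute 'i' -> 'a'  (+1)
  7. substitute 's' -> 'g'  (+1)
  8. substitute 't' -> 'e'  (+1)
Edit distance = 6
Max length = max(7, 8) = 8
Similarity = 1 - 6/8
= 0.2500


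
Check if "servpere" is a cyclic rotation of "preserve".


Word: "preserve", Candidate: "servpere"
Method: check if candidate is substring of word+word
"preservepreserve" contains "servpere"? No
Is rotation = No


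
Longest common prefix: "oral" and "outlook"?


Word 1: "oral"
Word 2: "outlook"
Comparing from start:
  Pos 0: 'o' == 'o'
  Pos 1: 'r' != 'u' (stop)
LCP = "o" (length 1)


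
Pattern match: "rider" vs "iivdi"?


Pattern of "rider": [0, 1, 2, 3, 0]
Pattern of "iivdi": [0, 0, 1, 2, 0]
Patterns do not match
Same pattern = No


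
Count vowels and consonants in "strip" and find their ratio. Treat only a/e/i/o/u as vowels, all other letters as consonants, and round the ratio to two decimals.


Word: "strip"
Vowels (a,e,i,o,u): 1
Consonants: 4
Ratio = 1/4
= 0.25


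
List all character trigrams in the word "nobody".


Word: "nobody" (length 6)
Number of trigrams = 6 - 3 + 1 = 4
  Position 0: "nob"
  Position 1: "obo"
  Position 2: "bod"
  Position 3: "ody"
Trigrams = "nob", "obo", "bod", "ody"


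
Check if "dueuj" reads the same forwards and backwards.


Word: "dueuj"
Reversed: "jueud"
Forward == Backward? dueuj != jueud
Palindrome = No


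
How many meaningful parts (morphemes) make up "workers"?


Word: "workers"
Morphemes: work | -er | -s
Each morpheme carries meaning
= 3 morphemes


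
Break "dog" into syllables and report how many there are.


Word: "dog"
Syllable breakdown: dog
Counting: 1 part
= 1 syllable


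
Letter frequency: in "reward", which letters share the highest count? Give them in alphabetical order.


Word: "reward"
Letter counts:
  'a': 1
  'd': 1
  'e': 1
  'r': 2
  'w': 1
Maximum count = 2
Most frequent = 'r' (2 times each)


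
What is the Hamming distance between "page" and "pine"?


Comparing character by character (same length = 4):
  Pos 0: 'p' vs 'p' =
  Pos 1: 'a' vs 'i' !=
  Pos 2: 'g' vs 'n' !=
  Pos 3: 'e' vs 'e' =
Hamming distance = 2


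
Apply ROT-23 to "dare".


Word: "dare"
Shift: 23
Each letter → (letter + shift) mod 26:
  'd' (3) + 23 = 0 → 'a'
  'a' (0) + 23 = 23 → 'x'
  'r' (17) + 23 = 14 → 'o'
  'e' (4) + 23 = 1 → 'b'
Result = "axob"


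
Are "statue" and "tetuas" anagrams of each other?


Word 1: "statue" → sorted: aesttu
Word 2: "tetuas" → sorted: aesttu
Same letters? aesttu == aesttu
Anagram = Yes


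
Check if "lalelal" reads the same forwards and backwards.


Word: "lalelal"
Reversed: "lalelal"
Forward == Backward? lalelal == lalelal
Palindrome = Yes


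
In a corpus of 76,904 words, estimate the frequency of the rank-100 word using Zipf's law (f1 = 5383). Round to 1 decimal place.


Zipf's law: f(r) = f(1) / r
f(1) = 5383
f(100) = 5383 / 100
= 53.8 occurrences


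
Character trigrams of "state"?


Word: "state" (length 5)
Number of trigrams = 5 - 3 + 1 = 3
  Position 0: "sta"
  Position 1: "tat"
  Position 2: "ate"
Trigrams = "sta", "tat", "ate"


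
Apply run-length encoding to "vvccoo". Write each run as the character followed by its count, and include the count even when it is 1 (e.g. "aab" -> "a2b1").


String: "vvccoo"
Scanning for consecutive runs:
  'v' x 2
  'c' x 2
  'o' x 2
RLE = "v2c2o2"


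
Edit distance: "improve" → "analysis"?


Word 1: "improve" (length 7)
Word 2: "analysis" (length 8)
One optimal edit sequence (insert/delete/substitute each cost 1):
  1. insert 'a'  (+1)
  2. substitute 'i' -> 'n'  (+1)
  3. substitute 'm' -> 'a'  (+1)
  4. substitute 'p' -> 'l'  (+1)
  5. substitute 'r' -> 'y'  (+1)
  6. substitute 'o' -> 's'  (+1)
  7. substitute 'v' -> 'i'  (+1)
  8. substitute 'e' -> 's'  (+1)
Total edit operations: 8
Edit distance = 8


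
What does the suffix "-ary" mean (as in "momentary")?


Suffix: -ary
As in: momentary -> moment + -ary
Meaning = relating to


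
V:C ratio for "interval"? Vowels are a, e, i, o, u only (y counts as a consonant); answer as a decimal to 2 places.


Word: "interval"
Vowels (a,e,i,o,u): 3
Consonants: 5
Ratio = 3/5
= 0.60


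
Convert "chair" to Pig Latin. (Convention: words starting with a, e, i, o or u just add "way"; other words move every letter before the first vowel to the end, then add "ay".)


Word: "chair"
Starts with consonant(s) → move to end, add 'ay'
Consonant cluster: "ch"
Pig Latin = "airchay"


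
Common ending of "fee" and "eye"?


Word 1: "fee"
Word 2: "eye"
Comparing from end:
  Pos -1: 'e' == 'e'
  Pos -2: 'e' != 'y' (stop)
LCS = "e" (length 1)


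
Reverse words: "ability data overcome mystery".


Original: "ability data overcome mystery"
Words (1..n): ability | data | overcome | mystery
Reversed (n..1): mystery | overcome | data | ability
Result = "mystery overcome data ability"


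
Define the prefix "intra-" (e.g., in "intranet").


Prefix: intra-
Example: intranet (intra- + net)
Meaning = within


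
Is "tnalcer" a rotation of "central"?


Word: "central", Candidate: "tnalcer"
Method: check if candidate is substring of word+word
"centralcentral" contains "tnalcer"? No
Is rotation = No


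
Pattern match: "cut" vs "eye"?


Pattern of "cut": [0, 1, 2]
Pattern of "eye": [0, 1, 0]
Patterns do not match
Same pattern = No


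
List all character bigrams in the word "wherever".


Word: "wherever" (length 8)
Number of bigrams = 8 - 2 + 1 = 7
  Position 0: "wh"
  Position 1: "he"
  Position 2: "er"
  Position 3: "re"
  Position 4: "ev"
  Position 5: "ve"
  Position 6: "er"
Bigrams = "wh", "he", "er", "re", "ev", "ve", "er"


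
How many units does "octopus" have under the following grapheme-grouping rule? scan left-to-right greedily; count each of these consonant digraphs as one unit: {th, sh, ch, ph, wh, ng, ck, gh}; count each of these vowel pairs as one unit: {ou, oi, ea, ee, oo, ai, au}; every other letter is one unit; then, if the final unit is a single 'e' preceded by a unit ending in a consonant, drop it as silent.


Word: "octopus" (7 letters)
Left-to-right scan:
  (1) 'o' (letter)
  (2) 'c' (letter)
  (3) 't' (letter)
  (4) 'o' (letter)
  (5) 'p' (letter)
  (6) 'u' (letter)
  (7) 's' (letter)
Units from scan: 7
Sound units = 7 units


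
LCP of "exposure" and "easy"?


Word 1: "exposure"
Word 2: "easy"
Comparing from start:
  Pos 0: 'e' == 'e'
  Pos 1: 'x' != 'a' (stop)
LCP = "e" (length 1)


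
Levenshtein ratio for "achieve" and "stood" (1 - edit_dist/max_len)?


Word 1: "achieve" (length 7)
Word 2: "stood" (length 5)
One optimal edit sequence:
  1. delete 'a'  (+1)
  2. delete 'c'  (+1)
  3. substitute 'h' -> 's'  (+1)
  4. substitute 'i' -> 't'  (+1)
  5. substitute 'e' -> 'o'  (+1)
  6. substitute 'v' -> 'o'  (+1)
  7. substitute 'e' -> 'd'  (+1)
Edit distance = 7
Max length = max(7, 5) = 7
Similarity = 1 - 7/7
= 0.0000


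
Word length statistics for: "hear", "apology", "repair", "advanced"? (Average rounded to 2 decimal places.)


Lengths: "hear"=4, "apology"=7, "repair"=6, "advanced"=8
Sum = 25, Count = 4
Average = 25/4 = 6.25
= avg=6.25, min=4, max=8


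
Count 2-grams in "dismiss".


Word: "dismiss" (length 7)
Number of 2-grams = length - 2 + 1 = 7 - 2 + 1
= 6


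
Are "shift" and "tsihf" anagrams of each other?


Word 1: "shift" → sorted: fhist
Word 2: "tsihf" → sorted: fhist
Same letters? fhist == fhist
Anagram = Yes


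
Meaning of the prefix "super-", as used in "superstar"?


Prefix: super-
As in: superstar -> super- + star
Meaning = above / beyond


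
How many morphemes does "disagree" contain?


Word: "disagree"
Morphemes: dis- | agree
Each morpheme carries meaning
= 2 morphemes


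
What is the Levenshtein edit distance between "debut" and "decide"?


Word 1: "debut" (length 5)
Word 2: "decide" (length 6)
One optimal edit sequence (insert/delete/substitute each cost 1):
  1. keep 'd'
  2. keep 'e'
  3. insert 'c'  (+1)
  4. substitute 'b' -> 'i'  (+1)
  5. substitute 'u' -> 'd'  (+1)
  6. substitute 't' -> 'e'  (+1)
Total edit operations: 4
Edit distance = 4


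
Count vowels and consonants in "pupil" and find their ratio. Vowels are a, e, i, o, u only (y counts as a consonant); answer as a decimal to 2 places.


Word: "pupil"
Vowels (a,e,i,o,u): 2
Consonants: 3
Ratio = 2/3
= 0.67


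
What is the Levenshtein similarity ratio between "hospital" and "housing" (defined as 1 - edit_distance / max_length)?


Word 1: "hospital" (length 8)
Word 2: "housing" (length 7)
One optimal edit sequence:
  1. keep 'h'
  2. keep 'o'
  3. substitute 's' -> 'u'  (+1)
  4. substitute 'p' -> 's'  (+1)
  5. keep 'i'
  6. delete 't'  (+1)
  7. substitute 'a' -> 'n'  (+1)
  8. substitute 'l' -> 'g'  (+1)
Edit distance = 5
Max length = max(8, 7) = 8
Similarity = 1 - 5/8
= 0.3750


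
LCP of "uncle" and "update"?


Word 1: "uncle"
Word 2: "update"
Comparing from start:
  Pos 0: 'u' == 'u'
  Pos 1: 'n' != 'p' (stop)
LCP = "u" (length 1)


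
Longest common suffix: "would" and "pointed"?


Word 1: "would"
Word 2: "pointed"
Comparing from end:
  Pos -1: 'd' == 'd'
  Pos -2: 'l' != 'e' (stop)
LCS = "d" (length 1)


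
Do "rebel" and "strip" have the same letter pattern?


Pattern of "rebel": [0, 1, 2, 1, 3]
Pattern of "strip": [0, 1, 2, 3, 4]
Patterns do not match
Same pattern = No


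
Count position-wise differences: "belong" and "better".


Comparing character by character (same length = 6):
  Pos 0: 'b' vs 'b' =
  Pos 1: 'e' vs 'e' =
  Pos 2: 'l' vs 't' !=
  Pos 3: 'o' vs 't' !=
  Pos 4: 'n' vs 'e' !=
  Pos 5: 'g' vs 'r' !=
Hamming distance = 4


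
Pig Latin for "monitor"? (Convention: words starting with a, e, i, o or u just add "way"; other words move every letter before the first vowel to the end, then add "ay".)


Word: "monitor"
Starts with consonant(s) → move to end, add 'ay'
Consonant cluster: "m"
Pig Latin = "onitormay"


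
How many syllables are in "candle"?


Word: "candle"
Syllable breakdown: can / dle
Counting: 2 parts
= 2 syllables


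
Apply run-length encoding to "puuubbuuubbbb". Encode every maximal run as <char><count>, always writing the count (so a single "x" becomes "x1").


String: "puuubbuuubbbb"
Scanning for consecutive runs:
  'p' x 1
  'u' x 3
  'b' x 2
  'u' x 3
  'b' x 4
RLE = "p1u3b2u3b4"


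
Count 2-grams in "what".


Word: "what" (length 4)
Number of 2-grams = length - 2 + 1 = 4 - 2 + 1
= 3


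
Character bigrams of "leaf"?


Word: "leaf" (length 4)
Number of bigrams = 4 - 2 + 1 = 3
  Position 0: "le"
  Position 1: "ea"
  Position 2: "af"
Bigrams = "le", "ea", "af"


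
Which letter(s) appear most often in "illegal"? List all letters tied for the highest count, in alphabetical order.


Word: "illegal"
Letter counts:
  'a': 1
  'e': 1
  'g': 1
  'i': 1
  'l': 3
Maximum count = 3
Most frequent = 'l' (3 times each)


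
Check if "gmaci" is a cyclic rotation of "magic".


Word: "magic", Candidate: "gmaci"
Method: check if candidate is substring of word+word
"magicmagic" contains "gmaci"? No
Is rotation = No


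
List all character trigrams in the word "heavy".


Word: "heavy" (length 5)
Number of trigrams = 5 - 3 + 1 = 3
  Position 0: "hea"
  Position 1: "eav"
  Position 2: "avy"
Trigrams = "hea", "eav", "avy"


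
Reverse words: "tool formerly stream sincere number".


Original: "tool formerly stream sincere number"
Words (1..n): tool | formerly | stream | sincere | number
Reversed (n..1): number | sincere | stream | formerly | tool
Result = "number sincere stream formerly tool"


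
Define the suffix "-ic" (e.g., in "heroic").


Suffix: -ic
Example: heroic = hero + -ic
Meaning = relating to


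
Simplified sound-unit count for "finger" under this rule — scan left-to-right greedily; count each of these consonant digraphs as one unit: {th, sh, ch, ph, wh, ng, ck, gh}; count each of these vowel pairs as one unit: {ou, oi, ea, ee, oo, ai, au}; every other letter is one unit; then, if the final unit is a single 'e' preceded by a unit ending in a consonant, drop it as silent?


Word: "finger" (6 letters)
Left-to-right scan:
  (1) 'f' (letter)
  (2) 'i' (letter)
  (3) 'ng' (digraph)
  (4) 'e' (letter)
  (5) 'r' (letter)
Units from scan: 5
Sound units = 5 units


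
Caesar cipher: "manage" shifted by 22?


Word: "manage"
Shift: 22
Each letter → (letter + shift) mod 26:
  'm' (12) + 22 = 8 → 'i'
  'a' (0) + 22 = 22 → 'w'
  'n' (13) + 22 = 9 → 'j'
  'a' (0) + 22 = 22 → 'w'
  'g' (6) + 22 = 2 → 'c'
  'e' (4) + 22 = 0 → 'a'
Result = "iwjwca"


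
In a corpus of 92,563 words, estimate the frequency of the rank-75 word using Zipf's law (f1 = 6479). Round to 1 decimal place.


Zipf's law: f(r) = f(1) / r
f(1) = 6479
f(75) = 6479 / 75
= 86.4 occurrences


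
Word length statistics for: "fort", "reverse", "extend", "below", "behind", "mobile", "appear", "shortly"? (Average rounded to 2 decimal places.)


Lengths: "fort"=4, "reverse"=7, "extend"=6, "below"=5, "behind"=6, "mobile"=6, "appear"=6, "shortly"=7
Sum = 47, Count = 8
Average = 47/8 = 5.88
= avg=5.88, min=4, max=7


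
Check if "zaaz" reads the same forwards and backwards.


Word: "zaaz"
Reversed: "zaaz"
Forward == Backward? zaaz == zaaz
Palindrome = Yes


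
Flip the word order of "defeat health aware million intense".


Original: "defeat health aware million intense"
Words (1..n): defeat | health | aware | million | intense
Reversed (n..1): intense | million | aware | health | defeat
Result = "intense million aware health defeat"


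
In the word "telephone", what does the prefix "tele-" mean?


Prefix: tele-
Example: telephone = tele- + phone
Meaning = distant


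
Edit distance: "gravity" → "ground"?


Word 1: "gravity" (length 7)
Word 2: "ground" (length 6)
One optimal edit sequence (insert/delete/substitute each cost 1):
  1. keep 'g'
  2. keep 'r'
  3. delete 'a'  (+1)
  4. substitute 'v' -> 'o'  (+1)
  5. substitute 'i' -> 'u'  (+1)
  6. substitute 't' -> 'n'  (+1)
  7. substitute 'y' -> 'd'  (+1)
Total edit operations: 5
Edit distance = 5


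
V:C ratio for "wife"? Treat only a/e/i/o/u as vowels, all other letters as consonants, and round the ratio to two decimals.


Word: "wife"
Vowels (a,e,i,o,u): 2
Consonants: 2
Ratio = 2/2
= 1.00


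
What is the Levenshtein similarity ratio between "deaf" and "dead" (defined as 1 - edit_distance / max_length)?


Word 1: "deaf" (length 4)
Word 2: "dead" (length 4)
One optimal edit sequence:
  1. keep 'd'
  2. keep 'e'
  3. keep 'a'
  4. substitute 'f' -> 'd'  (+1)
Edit distance = 1
Max length = max(4, 4) = 4
Similarity = 1 - 1/4
= 0.7500


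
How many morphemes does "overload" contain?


Word: "overload"
Morphemes: over- / load
Each morpheme carries meaning
= 2 morphemes


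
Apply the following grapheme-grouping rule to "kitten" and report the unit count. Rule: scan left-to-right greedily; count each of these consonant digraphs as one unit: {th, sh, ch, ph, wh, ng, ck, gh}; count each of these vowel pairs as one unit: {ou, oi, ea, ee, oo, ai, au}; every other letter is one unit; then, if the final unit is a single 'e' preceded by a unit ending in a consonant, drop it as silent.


Word: "kitten" (6 letters)
Left-to-right scan:
  1. 'k' (letter)
  2. 'i' (letter)
  3. 't' (letter)
  4. 't' (letter)
  5. 'e' (letter)
  6. 'n' (letter)
Units from scan: 6
Sound units = 6 units


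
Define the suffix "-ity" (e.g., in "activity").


Suffix: -ity
Example: activity = active + -ity, with a spelling change
Meaning = quality of


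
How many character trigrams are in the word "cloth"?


Word: "cloth" (length 5)
Number of 3-grams = length - 3 + 1 = 5 - 3 + 1
= 3


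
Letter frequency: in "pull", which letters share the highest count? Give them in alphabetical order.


Word: "pull"
Letter counts:
  'l': 2
  'p': 1
  'u': 1
Maximum count = 2
Most frequent = 'l' (2 times each)


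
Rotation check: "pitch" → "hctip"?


Word: "pitch", Candidate: "hctip"
Method: check if candidate is substring of word+word
"pitchpitch" contains "hctip"? No
Is rotation = No


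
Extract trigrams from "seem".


Word: "seem" (length 4)
Number of trigrams = 4 - 3 + 1 = 2
  Position 0: "see"
  Position 1: "eem"
Trigrams = "see", "eem"


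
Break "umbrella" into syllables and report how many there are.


Word: "umbrella"
Syllable breakdown: um-brel-la
Counting: 3 parts
= 3 syllables


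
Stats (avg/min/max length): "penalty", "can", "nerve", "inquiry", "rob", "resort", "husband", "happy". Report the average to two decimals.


Lengths: "penalty"=7, "can"=3, "nerve"=5, "inquiry"=7, "rob"=3, "resort"=6, "husband"=7, "happy"=5
Sum = 43, Count = 8
Average = 43/8 = 5.38
= avg=5.38, min=3, max=7


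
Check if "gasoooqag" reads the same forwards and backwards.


Word: "gasoooqag"
Reversed: "gaqooosag"
Forward == Backward? gasoooqag != gaqooosag
Palindrome = No


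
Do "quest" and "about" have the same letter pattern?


Pattern of "quest": [0, 1, 2, 3, 4]
Pattern of "about": [0, 1, 2, 3, 4]
Patterns match
Same pattern = Yes


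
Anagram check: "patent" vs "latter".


Word 1: "patent" → sorted: aenptt
Word 2: "latter" → sorted: aelrtt
Same letters? aenptt != aelrtt
Anagram = No


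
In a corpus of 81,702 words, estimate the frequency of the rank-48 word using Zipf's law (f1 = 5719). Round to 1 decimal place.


Zipf's law: f(r) = f(1) / r
f(1) = 5719
f(48) = 5719 / 48
= 119.1 occurrences


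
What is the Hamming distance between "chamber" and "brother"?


Comparing character by character (same length = 7):
  Pos 0: 'c' vs 'b' !=
  Pos 1: 'h' vs 'r' !=
  Pos 2: 'a' vs 'o' !=
  Pos 3: 'm' vs 't' !=
  Pos 4: 'b' vs 'h' !=
  Pos 5: 'e' vs 'e' =
  Pos 6: 'r' vs 'r' =
Hamming distance = 5


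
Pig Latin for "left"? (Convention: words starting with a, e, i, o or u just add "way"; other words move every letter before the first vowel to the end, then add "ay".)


Word: "left"
Starts with consonant(s) → move to end, add 'ay'
Consonant cluster: "l"
Pig Latin = "eftlay"


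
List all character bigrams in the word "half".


Word: "half" (length 4)
Number of bigrams = 4 - 2 + 1 = 3
  Position 0: "ha"
  Position 1: "al"
  Position 2: "lf"
Bigrams = "ha", "al", "lf"


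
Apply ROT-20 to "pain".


Word: "pain"
Shift: 20
Each letter → (letter + shift) mod 26:
  'p' (15) + 20 = 9 → 'j'
  'a' (0) + 20 = 20 → 'u'
  'i' (8) + 20 = 2 → 'c'
  'n' (13) + 20 = 7 → 'h'
Result = "juch"


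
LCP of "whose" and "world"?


Word 1: "whose"
Word 2: "world"
Comparing from start:
  Pos 0: 'w' == 'w'
  Pos 1: 'h' != 'o' (stop)
LCP = "w" (length 1)


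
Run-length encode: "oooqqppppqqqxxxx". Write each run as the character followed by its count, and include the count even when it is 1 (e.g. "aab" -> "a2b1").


String: "oooqqppppqqqxxxx"
Scanning for consecutive runs:
  'o' x 3
  'q' x 2
  'p' x 4
  'q' x 3
  'x' x 4
RLE = "o3q2p4q3x4"


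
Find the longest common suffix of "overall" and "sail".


Word 1: "overall"
Word 2: "sail"
Comparing from end:
  Pos -1: 'l' == 'l'
  Pos -2: 'l' != 'i' (stop)
LCS = "l" (length 1)


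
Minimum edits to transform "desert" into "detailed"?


Word 1: "desert" (length 6)
Word 2: "detailed" (length 8)
One optimal edit sequence (insert/delete/substitute each cost 1):
  1. keep 'd'
  2. keep 'e'
  3. insert 't'  (+1)
  4. insert 'a'  (+1)
  5. substitute 's' -> 'i'  (+1)
  6. substitute 'e' -> 'l'  (+1)
  7. substitute 'r' -> 'e'  (+1)
  8. substitute 't' -> 'd'  (+1)
Total edit operations: 6
Edit distance = 6


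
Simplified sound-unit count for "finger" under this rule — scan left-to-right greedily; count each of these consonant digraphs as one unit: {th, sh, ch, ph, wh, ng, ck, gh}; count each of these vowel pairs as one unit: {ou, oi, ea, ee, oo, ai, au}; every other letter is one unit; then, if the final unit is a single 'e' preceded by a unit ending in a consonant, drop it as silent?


Word: "finger" (6 letters)
Left-to-right scan:
  [1] 'f' (letter)
  [2] 'i' (letter)
  [3] 'ng' (digraph)
  [4] 'e' (letter)
  [5] 'r' (letter)
Units from scan: 5
Sound units = 5 units


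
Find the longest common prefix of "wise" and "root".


Word 1: "wise"
Word 2: "root"
Comparing from start:
  Pos 0: 'w' != 'r' (stop)
LCP = "" (length 0)


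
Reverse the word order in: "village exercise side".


Original: "village exercise side"
Words (1..n): village | exercise | side
Reversed (n..1): side | exercise | village
Result = "side exercise village"


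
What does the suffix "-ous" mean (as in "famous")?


Suffix: -ous
Example: famous = fame + -ous, with a spelling change
Meaning = having quality of


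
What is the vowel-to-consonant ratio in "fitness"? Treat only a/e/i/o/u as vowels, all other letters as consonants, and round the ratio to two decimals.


Word: "fitness"
Vowels (a,e,i,o,u): 2
Consonants: 5
Ratio = 2/5
= 0.40


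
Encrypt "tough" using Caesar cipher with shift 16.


Word: "tough"
Shift: 16
Each letter → (letter + shift) mod 26:
  't' (19) + 16 = 9 → 'j'
  'o' (14) + 16 = 4 → 'e'
  'u' (20) + 16 = 10 → 'k'
  'g' (6) + 16 = 22 → 'w'
  'h' (7) + 16 = 23 → 'x'
Result = "jekwx"


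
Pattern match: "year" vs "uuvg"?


Pattern of "year": [0, 1, 2, 3]
Pattern of "uuvg": [0, 0, 1, 2]
Patterns do not match
Same pattern = No
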